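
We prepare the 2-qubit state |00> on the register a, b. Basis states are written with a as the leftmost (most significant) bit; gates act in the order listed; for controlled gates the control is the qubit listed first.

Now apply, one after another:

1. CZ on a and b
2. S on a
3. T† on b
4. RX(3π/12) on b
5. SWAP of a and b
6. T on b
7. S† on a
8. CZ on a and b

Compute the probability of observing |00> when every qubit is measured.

A full measurement returns |00> with probability sqrt(2)/4 + 1/2.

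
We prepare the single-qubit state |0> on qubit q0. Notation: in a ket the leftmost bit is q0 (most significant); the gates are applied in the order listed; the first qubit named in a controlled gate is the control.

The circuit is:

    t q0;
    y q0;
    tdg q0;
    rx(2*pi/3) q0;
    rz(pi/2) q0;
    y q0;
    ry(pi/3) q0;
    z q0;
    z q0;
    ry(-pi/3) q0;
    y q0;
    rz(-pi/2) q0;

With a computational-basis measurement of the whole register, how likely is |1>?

A full measurement returns |1> with probability 1/4. Key observation: gates 5-12 undo each other exactly, leaving only the rest of the circuit to track.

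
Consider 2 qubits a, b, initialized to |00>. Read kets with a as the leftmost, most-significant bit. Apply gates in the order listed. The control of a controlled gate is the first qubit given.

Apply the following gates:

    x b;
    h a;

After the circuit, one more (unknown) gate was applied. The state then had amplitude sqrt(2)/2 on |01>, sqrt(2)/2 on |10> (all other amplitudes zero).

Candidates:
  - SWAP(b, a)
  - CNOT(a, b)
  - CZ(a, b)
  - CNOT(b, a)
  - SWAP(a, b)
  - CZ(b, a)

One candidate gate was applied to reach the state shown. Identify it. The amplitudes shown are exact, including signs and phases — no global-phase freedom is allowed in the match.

It was CNOT(a, b) that produced the state shown.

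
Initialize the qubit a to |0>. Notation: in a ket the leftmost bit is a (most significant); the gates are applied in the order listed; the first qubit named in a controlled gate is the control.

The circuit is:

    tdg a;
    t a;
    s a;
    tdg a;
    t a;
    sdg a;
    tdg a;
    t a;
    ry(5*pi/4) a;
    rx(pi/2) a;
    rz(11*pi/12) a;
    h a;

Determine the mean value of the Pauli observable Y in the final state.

In the final state, Y has expectation sqrt(3)/2. Key observation: the block from step 1 through step 8 cancels to the identity and can be dropped.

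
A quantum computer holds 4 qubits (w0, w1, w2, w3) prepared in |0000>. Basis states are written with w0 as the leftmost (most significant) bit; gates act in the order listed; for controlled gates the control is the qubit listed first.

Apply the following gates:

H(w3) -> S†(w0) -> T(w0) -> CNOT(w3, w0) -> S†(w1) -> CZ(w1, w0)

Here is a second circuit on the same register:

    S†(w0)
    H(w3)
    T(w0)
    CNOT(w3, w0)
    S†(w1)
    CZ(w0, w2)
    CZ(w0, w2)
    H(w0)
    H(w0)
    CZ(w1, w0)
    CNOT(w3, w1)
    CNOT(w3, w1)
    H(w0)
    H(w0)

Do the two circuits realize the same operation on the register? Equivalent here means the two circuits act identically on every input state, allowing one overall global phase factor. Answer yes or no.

Yes: on every input state the two circuits agree up to one overall phase factor.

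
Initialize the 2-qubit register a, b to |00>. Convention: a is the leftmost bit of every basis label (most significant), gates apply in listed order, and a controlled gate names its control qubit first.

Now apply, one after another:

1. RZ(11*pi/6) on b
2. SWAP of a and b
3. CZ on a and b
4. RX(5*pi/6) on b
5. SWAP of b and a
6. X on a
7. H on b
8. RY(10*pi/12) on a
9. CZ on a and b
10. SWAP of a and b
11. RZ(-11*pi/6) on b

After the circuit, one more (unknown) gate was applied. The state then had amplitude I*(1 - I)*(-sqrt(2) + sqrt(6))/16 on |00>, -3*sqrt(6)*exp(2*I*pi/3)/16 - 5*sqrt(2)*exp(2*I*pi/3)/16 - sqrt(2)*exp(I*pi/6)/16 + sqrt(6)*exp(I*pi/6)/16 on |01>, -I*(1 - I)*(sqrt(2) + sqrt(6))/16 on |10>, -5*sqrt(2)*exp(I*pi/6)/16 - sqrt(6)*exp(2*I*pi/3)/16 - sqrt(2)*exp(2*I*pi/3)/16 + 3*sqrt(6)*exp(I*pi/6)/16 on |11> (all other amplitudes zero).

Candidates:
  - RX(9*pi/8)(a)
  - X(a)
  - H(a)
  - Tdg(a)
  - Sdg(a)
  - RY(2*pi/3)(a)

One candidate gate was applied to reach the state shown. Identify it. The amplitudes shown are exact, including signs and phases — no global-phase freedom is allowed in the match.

It was RY(2*pi/3)(a) that produced the state shown.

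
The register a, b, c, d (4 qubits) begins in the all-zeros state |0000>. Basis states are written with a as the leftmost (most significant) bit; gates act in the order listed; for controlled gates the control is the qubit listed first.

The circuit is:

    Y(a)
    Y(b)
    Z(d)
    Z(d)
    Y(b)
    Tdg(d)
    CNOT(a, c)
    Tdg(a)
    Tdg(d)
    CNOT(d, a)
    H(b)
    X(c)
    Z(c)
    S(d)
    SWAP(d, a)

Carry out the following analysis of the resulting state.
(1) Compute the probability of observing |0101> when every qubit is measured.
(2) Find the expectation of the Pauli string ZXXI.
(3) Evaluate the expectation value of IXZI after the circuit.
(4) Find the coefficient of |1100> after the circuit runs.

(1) The probability of measuring |0101> is 1/2. Key observation: steps 2-5 multiply out to the identity, so the circuit reduces to the remaining gates.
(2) The expectation value of ZXXI is 0.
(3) The expectation value of IXZI is 1.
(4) The amplitude on |1100> is 0.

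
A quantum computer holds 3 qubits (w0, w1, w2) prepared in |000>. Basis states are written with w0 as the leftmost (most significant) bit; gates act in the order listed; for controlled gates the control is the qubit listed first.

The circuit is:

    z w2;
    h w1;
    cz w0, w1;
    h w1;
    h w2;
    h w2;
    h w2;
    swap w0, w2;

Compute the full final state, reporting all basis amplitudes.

The resulting statevector has amplitude sqrt(2)/2 on |000>, sqrt(2)/2 on |100>, and 0 on every other basis state.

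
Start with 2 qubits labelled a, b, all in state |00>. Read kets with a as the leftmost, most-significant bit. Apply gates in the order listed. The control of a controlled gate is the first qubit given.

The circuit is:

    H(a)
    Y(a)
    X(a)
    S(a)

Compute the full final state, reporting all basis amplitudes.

The final amplitudes are sqrt(2)*I/2 on |00>, 0 on |01>, sqrt(2)/2 on |10>, 0 on |11>.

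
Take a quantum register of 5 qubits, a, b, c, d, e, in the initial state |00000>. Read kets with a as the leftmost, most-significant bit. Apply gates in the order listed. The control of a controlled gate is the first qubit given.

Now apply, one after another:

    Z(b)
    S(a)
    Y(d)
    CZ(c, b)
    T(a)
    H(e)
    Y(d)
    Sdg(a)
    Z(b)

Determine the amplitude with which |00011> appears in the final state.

The final state's coefficient on |00011> equals 0.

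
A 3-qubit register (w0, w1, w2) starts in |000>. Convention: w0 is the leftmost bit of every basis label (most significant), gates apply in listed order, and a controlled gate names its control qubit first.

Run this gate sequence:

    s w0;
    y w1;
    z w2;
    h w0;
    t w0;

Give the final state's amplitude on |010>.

The amplitude on |010> is sqrt(2)*I/2.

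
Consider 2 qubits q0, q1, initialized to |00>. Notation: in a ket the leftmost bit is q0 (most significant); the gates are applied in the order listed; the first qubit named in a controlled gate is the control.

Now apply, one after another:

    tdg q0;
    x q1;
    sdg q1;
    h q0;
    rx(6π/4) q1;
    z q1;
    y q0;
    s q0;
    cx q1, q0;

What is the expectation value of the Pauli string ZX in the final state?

The expectation value of ZX is 1.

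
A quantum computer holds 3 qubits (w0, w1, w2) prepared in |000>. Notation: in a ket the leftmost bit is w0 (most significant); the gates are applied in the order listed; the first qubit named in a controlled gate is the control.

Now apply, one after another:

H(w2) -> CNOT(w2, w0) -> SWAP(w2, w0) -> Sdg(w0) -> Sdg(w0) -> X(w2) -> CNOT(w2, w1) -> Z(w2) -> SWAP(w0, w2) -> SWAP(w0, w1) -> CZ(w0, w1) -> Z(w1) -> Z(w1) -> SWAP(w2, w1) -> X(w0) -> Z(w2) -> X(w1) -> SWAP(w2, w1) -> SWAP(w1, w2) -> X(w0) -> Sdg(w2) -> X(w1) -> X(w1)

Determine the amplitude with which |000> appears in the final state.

|000> carries amplitude -sqrt(2)/2 in the final state. Key observation: steps 22-23 multiply out to the identity, so the circuit reduces to the remaining gates.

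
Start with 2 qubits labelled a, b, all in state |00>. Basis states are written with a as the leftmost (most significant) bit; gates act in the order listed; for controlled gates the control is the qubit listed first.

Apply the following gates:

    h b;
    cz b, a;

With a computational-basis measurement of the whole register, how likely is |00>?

A full measurement returns |00> with probability 1/2.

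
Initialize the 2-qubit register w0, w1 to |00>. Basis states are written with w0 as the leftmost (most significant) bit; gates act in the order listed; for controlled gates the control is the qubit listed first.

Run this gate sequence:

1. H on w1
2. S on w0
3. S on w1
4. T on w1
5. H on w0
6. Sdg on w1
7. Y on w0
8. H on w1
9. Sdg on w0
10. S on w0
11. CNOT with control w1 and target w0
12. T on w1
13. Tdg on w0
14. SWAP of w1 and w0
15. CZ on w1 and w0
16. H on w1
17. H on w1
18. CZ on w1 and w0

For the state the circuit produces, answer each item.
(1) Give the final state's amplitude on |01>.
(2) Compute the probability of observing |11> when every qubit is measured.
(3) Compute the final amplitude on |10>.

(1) |01> carries amplitude sqrt(2)*(exp(I*pi/4) + I)/4 in the final state. Key observation: the block from step 15 through step 18 cancels to the identity and can be dropped.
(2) The probability of measuring |11> is 1/4 - sqrt(2)/8.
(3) The amplitude on |10> is sqrt(2)*(1 + exp(3*I*pi/4))/4.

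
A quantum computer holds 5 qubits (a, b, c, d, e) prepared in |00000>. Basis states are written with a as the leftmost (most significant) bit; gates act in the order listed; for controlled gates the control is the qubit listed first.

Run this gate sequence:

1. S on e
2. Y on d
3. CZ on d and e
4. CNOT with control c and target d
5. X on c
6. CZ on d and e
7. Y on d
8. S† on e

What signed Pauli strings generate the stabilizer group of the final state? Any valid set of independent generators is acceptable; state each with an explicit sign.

The stabilizer group can be generated by +ZIIII, +IZIII, -IIZII, +IIIZI, +IIIIZ, among other valid generating sets.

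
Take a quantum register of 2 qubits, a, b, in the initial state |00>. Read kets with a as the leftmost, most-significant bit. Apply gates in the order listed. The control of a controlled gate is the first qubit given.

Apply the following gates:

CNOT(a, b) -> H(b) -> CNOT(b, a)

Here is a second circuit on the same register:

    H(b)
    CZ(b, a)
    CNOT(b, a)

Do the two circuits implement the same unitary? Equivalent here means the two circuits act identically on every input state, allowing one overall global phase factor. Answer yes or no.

Yes, they are equivalent — the unitaries differ by at most a global phase.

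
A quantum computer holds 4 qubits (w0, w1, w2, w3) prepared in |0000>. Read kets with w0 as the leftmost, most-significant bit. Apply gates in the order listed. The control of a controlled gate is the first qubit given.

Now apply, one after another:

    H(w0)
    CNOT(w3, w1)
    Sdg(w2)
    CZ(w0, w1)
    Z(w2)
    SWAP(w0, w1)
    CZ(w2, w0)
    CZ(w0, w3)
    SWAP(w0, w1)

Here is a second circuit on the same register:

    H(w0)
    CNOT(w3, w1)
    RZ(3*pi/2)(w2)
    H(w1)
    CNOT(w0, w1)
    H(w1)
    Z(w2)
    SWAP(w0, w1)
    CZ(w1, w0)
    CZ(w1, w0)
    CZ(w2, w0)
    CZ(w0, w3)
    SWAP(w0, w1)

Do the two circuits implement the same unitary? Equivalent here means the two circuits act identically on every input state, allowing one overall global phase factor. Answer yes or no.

Yes: on every input state the two circuits agree up to one overall phase factor.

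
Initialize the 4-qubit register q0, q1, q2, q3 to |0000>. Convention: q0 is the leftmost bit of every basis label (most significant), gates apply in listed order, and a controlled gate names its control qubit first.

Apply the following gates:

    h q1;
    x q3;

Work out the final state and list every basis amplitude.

The resulting statevector has amplitude sqrt(2)/2 on |0001>, sqrt(2)/2 on |0101>, and 0 on every other basis state.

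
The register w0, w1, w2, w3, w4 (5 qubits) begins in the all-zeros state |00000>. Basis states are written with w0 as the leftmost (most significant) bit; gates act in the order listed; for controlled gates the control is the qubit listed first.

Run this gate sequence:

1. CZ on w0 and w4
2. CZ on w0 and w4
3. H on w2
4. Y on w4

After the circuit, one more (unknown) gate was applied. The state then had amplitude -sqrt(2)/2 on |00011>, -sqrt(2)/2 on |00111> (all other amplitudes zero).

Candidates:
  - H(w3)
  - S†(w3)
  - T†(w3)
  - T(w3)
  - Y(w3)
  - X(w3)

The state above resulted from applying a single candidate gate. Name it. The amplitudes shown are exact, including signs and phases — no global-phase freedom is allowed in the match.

The unique candidate consistent with the amplitudes is Y(w3). Key observation: gates 1-2 undo each other exactly, leaving only the rest of the circuit to track.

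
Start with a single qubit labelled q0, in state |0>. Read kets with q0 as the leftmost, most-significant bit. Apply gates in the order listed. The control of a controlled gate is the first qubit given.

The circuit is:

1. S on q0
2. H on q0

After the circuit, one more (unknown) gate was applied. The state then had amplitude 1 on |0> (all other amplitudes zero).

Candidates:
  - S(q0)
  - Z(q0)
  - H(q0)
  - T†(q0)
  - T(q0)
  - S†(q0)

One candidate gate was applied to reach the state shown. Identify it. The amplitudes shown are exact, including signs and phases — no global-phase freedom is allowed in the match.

The unique candidate consistent with the amplitudes is H(q0).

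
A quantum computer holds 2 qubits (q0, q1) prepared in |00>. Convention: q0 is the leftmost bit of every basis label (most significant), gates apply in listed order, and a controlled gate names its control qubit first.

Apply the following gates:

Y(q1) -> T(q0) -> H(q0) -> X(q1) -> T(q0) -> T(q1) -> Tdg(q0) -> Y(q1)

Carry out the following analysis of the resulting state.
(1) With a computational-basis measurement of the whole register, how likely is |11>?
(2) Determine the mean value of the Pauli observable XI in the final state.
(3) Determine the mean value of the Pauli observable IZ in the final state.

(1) Outcome |11> occurs with probability 1/2.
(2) The expectation value of XI is 1.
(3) The observable IZ averages to -1.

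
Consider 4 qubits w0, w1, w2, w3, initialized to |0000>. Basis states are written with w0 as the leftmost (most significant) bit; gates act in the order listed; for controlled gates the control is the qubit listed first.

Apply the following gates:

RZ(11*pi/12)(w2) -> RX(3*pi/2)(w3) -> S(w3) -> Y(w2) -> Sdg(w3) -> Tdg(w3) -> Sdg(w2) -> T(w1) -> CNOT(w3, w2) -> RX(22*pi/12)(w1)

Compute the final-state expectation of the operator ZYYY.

The expectation value of ZYYY is sqrt(2)/4.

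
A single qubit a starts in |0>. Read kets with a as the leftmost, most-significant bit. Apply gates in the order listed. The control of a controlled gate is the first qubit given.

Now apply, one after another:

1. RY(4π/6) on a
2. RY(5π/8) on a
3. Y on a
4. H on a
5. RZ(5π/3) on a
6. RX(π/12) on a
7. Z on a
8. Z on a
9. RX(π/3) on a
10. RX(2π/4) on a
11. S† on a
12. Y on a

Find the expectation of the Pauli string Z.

The observable Z averages to -3*sqrt(2)*cos(5*pi/16)**2/8 - sqrt(3)*sqrt(1/2 - sqrt(2)/4)*sqrt(sqrt(2)/4 + 1/2)*cos(5*pi/16)**2/2 + sqrt(1/2 - sqrt(2)/4)*sqrt(sqrt(2)/4 + 1/2)*sin(5*pi/16)*cos(5*pi/16) + sqrt(3)*sqrt(1/2 - sqrt(2)/4)*sqrt(sqrt(2)/4 + 1/2)*sin(5*pi/16)**2/2 + sqrt(6)*sin(5*pi/16)*cos(5*pi/16)/4 + 3*sqrt(2)*sin(5*pi/16)**2/8 - 3*I*sqrt(1/2 - sqrt(2)/4)*sqrt(sqrt(2)/4 + 1/2)*exp(I*pi/3)*sin(5*pi/16)*cos(5*pi/16)/2 - sqrt(6)*I*exp(-I*pi/3)*sin(5*pi/16)*cos(5*pi/16)/8 - sqrt(3)*I*sqrt(1/2 - sqrt(2)/4)*sqrt(sqrt(2)/4 + 1/2)*exp(-I*pi/3)*sin(5*pi/16)**2/4 - sqrt(2)*I*exp(I*pi/3)*sin(5*pi/16)**2/16 - sqrt(3)*I*sqrt(1/2 - sqrt(2)/4)*sqrt(sqrt(2)/4 + 1/2)*exp(I*pi/3)*cos(5*pi/16)**2/4 - sqrt(2)*I*exp(-I*pi/3)*cos(5*pi/16)**2/16 + sqrt(2)*I*exp(I*pi/3)*cos(5*pi/16)**2/16 + sqrt(3)*I*sqrt(1/2 - sqrt(2)/4)*sqrt(sqrt(2)/4 + 1/2)*exp(-I*pi/3)*cos(5*pi/16)**2/4 + sqrt(2)*I*exp(-I*pi/3)*sin(5*pi/16)**2/16 + sqrt(3)*I*sqrt(1/2 - sqrt(2)/4)*sqrt(sqrt(2)/4 + 1/2)*exp(I*pi/3)*sin(5*pi/16)**2/4 + sqrt(6)*I*exp(I*pi/3)*sin(5*pi/16)*cos(5*pi/16)/8 + 3*I*sqrt(1/2 - sqrt(2)/4)*sqrt(sqrt(2)/4 + 1/2)*exp(-I*pi/3)*sin(5*pi/16)*cos(5*pi/16)/2.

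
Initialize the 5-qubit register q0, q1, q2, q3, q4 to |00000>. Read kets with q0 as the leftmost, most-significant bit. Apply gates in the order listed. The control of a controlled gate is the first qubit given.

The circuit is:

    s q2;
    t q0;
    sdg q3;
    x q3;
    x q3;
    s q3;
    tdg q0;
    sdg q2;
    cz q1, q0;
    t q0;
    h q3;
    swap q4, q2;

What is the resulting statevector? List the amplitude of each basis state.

After the circuit, the state carries amplitude sqrt(2)/2 on |00000>, sqrt(2)/2 on |00010>, and 0 on every other basis state. Key observation: the block from step 1 through step 8 cancels to the identity and can be dropped.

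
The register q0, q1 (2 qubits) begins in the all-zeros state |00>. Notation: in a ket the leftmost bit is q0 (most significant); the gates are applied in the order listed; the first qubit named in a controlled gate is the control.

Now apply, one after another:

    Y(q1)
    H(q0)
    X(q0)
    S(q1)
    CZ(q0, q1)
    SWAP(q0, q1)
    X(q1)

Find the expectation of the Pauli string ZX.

The expectation value of ZX is 1.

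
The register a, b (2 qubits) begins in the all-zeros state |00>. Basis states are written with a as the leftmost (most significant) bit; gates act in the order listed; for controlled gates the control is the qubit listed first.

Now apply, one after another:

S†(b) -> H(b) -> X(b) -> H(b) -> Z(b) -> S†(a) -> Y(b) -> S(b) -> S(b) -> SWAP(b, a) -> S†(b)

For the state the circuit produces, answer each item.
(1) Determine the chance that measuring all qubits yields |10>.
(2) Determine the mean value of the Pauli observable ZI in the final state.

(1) A full measurement returns |10> with probability 1. Key observation: the block from step 2 through step 5 cancels to the identity and can be dropped.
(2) The observable ZI averages to -1.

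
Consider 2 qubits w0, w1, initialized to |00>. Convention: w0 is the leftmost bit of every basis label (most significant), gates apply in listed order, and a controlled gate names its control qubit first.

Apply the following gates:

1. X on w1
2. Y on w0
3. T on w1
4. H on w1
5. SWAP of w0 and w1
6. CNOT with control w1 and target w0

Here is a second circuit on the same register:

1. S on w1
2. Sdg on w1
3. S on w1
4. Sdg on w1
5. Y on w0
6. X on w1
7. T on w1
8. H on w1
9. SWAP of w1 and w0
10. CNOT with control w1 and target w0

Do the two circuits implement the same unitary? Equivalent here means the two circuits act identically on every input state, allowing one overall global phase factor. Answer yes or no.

Yes — the two circuits implement the same unitary up to a global phase.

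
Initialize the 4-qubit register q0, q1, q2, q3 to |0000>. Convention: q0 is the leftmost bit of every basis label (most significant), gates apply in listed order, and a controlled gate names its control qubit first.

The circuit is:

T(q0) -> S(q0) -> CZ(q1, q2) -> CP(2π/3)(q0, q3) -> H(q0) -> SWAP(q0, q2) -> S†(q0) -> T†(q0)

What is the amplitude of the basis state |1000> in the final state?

|1000> carries amplitude 0 in the final state.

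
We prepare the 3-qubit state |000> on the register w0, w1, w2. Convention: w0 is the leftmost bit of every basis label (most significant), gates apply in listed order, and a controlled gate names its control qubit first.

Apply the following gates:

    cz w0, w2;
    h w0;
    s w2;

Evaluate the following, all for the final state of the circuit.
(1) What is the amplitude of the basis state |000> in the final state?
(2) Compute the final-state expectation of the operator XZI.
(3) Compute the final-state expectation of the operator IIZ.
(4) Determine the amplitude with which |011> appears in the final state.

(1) The final state's coefficient on |000> equals sqrt(2)/2.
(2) The expectation value of XZI is 1.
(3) In the final state, IIZ has expectation 1.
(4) |011> carries amplitude 0 in the final state.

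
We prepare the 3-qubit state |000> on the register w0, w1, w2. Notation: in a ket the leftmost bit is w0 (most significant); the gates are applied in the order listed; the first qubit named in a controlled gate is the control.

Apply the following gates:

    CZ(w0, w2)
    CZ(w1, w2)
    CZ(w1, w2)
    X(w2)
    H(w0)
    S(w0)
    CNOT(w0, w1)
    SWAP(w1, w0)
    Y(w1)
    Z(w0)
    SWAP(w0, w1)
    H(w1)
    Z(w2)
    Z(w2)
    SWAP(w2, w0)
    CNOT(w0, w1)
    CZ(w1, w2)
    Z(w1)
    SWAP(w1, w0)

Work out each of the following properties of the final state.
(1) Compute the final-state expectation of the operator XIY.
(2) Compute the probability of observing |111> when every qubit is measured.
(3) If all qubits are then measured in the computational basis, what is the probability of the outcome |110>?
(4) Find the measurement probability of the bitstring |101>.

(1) In the final state, XIY has expectation 1.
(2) The probability of measuring |111> is 1/4.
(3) The probability of measuring |110> is 1/4.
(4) A full measurement returns |101> with probability 0.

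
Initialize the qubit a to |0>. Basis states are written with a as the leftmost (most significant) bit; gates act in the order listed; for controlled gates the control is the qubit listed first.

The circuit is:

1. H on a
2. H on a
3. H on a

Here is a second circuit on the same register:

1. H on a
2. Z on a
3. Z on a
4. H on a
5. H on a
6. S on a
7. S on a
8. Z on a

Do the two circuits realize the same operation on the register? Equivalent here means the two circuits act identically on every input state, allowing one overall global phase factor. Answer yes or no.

Yes: on every input state the two circuits agree up to one overall phase factor.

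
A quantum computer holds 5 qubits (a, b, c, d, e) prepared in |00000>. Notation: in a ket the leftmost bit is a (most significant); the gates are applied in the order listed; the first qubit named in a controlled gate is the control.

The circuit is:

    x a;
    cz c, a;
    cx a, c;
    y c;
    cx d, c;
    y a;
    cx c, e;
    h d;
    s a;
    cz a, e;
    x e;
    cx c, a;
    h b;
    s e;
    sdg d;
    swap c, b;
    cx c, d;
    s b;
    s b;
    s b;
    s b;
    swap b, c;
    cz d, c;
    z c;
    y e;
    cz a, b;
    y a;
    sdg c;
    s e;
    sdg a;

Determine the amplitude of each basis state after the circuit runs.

After the circuit, the state carries amplitude -1/2 on |10000>, I/2 on |10010>, I/2 on |11000>, -1/2 on |11010>, and 0 on every other basis state. Key observation: the block from step 18 through step 21 cancels to the identity and can be dropped.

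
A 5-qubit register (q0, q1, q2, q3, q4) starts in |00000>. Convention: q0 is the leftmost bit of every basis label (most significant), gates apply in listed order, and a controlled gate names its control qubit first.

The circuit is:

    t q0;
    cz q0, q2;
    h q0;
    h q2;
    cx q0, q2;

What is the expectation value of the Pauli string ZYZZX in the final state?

The observable ZYZZX averages to 0.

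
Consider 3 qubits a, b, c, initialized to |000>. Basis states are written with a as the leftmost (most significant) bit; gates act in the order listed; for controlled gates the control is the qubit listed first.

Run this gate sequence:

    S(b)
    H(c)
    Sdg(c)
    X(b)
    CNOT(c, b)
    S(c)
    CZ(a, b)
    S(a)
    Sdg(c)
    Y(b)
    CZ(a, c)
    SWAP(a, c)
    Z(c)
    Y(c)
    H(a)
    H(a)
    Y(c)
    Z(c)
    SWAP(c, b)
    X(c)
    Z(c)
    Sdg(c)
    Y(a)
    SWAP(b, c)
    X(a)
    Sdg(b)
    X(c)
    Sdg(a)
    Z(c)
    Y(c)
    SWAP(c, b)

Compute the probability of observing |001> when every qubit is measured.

Outcome |001> occurs with probability 1/2. Key observation: the block from step 13 through step 18 cancels to the identity and can be dropped.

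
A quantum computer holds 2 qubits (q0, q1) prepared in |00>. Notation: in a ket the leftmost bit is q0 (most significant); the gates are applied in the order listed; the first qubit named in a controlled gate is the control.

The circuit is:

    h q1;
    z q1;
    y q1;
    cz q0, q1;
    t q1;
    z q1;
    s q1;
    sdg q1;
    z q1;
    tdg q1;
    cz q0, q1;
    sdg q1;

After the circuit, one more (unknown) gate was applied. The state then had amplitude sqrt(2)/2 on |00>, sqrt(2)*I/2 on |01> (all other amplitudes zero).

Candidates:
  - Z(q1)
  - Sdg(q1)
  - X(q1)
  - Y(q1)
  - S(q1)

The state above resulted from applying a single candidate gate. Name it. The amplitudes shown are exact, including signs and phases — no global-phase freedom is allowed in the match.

The unique candidate consistent with the amplitudes is X(q1). Key observation: gates 4-11 undo each other exactly, leaving only the rest of the circuit to track.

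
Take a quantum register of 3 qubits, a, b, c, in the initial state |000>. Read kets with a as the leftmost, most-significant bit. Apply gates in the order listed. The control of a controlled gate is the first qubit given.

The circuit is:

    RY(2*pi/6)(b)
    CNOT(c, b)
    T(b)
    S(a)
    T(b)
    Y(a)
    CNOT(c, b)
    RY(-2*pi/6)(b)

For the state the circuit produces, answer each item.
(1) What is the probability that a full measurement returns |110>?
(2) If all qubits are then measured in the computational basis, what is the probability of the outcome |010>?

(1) Outcome |110> occurs with probability 3/8.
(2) A full measurement returns |010> with probability 0.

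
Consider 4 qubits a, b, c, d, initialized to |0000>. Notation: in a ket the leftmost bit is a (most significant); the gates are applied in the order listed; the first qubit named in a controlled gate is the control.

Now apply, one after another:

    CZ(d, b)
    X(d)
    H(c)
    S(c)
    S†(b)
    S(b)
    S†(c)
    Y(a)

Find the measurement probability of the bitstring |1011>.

Outcome |1011> occurs with probability 1/2.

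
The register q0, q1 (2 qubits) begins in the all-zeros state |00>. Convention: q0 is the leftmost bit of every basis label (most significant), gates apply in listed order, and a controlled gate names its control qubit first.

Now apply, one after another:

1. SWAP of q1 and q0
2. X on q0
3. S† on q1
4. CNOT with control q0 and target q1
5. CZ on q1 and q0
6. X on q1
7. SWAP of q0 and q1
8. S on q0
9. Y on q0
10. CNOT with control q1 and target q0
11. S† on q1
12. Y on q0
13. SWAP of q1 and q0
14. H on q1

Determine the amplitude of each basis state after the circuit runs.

The final amplitudes are 0 on |00>, 0 on |01>, -sqrt(2)*I/2 on |10>, sqrt(2)*I/2 on |11>.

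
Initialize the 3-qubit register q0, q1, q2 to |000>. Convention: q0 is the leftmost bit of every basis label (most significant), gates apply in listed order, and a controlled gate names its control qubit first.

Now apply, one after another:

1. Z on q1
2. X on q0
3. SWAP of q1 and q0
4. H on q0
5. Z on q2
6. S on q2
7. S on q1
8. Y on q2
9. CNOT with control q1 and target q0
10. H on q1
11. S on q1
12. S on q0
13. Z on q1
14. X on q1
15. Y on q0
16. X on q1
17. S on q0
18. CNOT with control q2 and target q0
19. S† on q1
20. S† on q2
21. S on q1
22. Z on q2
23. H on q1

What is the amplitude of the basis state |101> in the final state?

The amplitude on |101> is sqrt(2)*(1 - I)/4.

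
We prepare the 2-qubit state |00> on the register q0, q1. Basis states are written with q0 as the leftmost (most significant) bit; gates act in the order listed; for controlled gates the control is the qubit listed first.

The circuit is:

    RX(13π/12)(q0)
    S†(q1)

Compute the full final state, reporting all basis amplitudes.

The final amplitudes are -sqrt(sqrt(2) + 2)/4 + sqrt(6 - 3*sqrt(2))/4 on |00>, 0 on |01>, -I*sqrt(3*sqrt(2) + 6)/4 - I*sqrt(2 - sqrt(2))/4 on |10>, 0 on |11>.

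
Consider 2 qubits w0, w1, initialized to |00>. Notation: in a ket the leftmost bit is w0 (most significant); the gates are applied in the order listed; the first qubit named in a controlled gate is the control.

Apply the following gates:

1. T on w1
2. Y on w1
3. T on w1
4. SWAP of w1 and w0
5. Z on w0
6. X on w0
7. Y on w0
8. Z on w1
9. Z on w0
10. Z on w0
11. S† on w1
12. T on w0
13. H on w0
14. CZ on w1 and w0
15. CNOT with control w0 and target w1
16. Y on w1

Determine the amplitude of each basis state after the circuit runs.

After the circuit, the state carries amplitude 0 on |00>, -sqrt(2)/2 on |01>, -sqrt(2)/2 on |10>, 0 on |11>.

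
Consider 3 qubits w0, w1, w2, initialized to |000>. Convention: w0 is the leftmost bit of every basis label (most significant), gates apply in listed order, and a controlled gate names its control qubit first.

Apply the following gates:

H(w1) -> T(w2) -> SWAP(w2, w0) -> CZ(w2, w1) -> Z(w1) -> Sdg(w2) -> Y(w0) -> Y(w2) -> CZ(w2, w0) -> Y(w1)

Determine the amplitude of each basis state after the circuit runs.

After the circuit, the state carries amplitude sqrt(2)*I/2 on |101>, sqrt(2)*I/2 on |111>, and 0 on every other basis state.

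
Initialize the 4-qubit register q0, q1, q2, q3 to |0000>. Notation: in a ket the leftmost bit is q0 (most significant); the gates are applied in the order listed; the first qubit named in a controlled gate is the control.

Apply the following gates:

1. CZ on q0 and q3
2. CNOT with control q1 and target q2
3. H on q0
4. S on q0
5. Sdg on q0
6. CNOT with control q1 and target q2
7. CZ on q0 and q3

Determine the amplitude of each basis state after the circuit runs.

The final amplitudes are sqrt(2)/2 on |0000>, sqrt(2)/2 on |1000>, and 0 on every other basis state.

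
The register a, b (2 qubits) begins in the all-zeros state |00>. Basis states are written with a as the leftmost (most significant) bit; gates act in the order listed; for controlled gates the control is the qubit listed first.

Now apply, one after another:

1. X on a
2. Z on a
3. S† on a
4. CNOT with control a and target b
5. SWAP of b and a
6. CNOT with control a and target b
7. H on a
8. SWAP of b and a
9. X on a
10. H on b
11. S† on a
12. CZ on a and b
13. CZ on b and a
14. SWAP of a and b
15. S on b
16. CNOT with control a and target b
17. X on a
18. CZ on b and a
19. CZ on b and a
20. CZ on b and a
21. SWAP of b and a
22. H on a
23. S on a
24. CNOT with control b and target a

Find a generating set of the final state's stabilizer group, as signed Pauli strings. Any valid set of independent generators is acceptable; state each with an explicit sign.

The stabilizer group can be generated by +YI, +IZ, among other valid generating sets. Key observation: the block from step 18 through step 19 cancels to the identity and can be dropped.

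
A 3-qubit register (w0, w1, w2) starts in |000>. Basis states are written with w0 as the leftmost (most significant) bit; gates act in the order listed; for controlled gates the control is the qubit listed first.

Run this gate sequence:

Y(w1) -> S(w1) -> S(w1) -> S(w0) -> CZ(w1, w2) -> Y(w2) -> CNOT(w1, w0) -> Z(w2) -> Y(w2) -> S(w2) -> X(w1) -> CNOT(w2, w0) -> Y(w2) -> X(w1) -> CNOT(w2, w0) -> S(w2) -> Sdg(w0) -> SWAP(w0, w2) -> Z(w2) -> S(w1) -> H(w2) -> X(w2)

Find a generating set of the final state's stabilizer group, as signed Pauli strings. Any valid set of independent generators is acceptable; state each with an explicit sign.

One valid set of independent stabilizer generators is +IIX, -ZII, -IZI (any independent generating set of the same group is equally correct).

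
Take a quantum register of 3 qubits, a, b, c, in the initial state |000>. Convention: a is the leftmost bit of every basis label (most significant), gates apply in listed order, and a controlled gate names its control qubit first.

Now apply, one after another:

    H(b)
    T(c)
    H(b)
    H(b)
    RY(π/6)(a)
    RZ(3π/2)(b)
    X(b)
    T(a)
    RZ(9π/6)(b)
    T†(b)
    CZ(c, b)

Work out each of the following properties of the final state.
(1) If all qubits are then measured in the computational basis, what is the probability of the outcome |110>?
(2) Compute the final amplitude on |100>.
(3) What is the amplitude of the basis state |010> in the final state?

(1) A full measurement returns |110> with probability 1/4 - sqrt(3)/8.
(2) |100> carries amplitude (-1 + sqrt(3))*exp(I*pi/4)/4 in the final state.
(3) The final state's coefficient on |010> equals (-sqrt(3) - 1)*exp(3*I*pi/4)/4.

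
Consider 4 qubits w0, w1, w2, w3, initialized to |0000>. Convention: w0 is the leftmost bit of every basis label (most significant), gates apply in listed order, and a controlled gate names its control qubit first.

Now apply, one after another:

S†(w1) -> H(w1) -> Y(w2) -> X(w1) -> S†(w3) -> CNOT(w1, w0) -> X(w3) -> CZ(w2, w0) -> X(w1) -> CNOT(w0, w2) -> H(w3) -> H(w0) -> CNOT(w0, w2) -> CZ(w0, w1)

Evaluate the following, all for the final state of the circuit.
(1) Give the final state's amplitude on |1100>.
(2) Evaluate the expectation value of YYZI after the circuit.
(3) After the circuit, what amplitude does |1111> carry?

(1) |1100> carries amplitude -sqrt(2)*I/4 in the final state.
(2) The expectation value of YYZI is -1.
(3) The final state's coefficient on |1111> equals 0.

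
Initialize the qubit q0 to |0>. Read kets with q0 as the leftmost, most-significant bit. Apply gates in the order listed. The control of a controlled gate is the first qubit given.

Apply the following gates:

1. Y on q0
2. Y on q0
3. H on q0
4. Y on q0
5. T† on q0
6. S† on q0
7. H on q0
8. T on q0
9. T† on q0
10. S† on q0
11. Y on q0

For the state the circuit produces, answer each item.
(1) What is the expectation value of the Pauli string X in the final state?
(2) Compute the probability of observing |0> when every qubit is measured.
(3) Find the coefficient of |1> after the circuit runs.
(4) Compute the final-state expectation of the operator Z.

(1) The expectation value of X is sqrt(2)/2.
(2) Outcome |0> occurs with probability 1/2 - sqrt(2)/4.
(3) The amplitude on |1> is 1/2 + exp(I*pi/4)/2.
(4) The expectation value of Z is -sqrt(2)/2.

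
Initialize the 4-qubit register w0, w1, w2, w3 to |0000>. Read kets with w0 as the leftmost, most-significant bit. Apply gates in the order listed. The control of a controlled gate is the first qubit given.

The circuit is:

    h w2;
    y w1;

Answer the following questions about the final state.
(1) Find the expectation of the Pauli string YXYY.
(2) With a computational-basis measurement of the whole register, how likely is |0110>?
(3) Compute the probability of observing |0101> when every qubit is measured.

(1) The expectation value of YXYY is 0.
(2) Outcome |0110> occurs with probability 1/2.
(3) A full measurement returns |0101> with probability 0.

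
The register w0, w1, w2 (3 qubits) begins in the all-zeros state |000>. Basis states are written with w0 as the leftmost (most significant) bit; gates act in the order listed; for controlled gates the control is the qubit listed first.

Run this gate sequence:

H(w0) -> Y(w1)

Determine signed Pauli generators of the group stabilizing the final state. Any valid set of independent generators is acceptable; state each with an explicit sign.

The final state is stabilized by the group generated by +XII, -IZI, +IIZ; other independent generating sets are equally valid.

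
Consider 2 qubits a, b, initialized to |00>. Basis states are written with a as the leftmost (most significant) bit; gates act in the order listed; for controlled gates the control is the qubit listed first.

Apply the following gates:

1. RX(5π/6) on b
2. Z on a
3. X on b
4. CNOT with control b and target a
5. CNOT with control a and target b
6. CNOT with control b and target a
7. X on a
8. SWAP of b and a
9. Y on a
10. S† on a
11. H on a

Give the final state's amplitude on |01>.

The final state's coefficient on |01> equals I*(-sqrt(3) - 1)/4.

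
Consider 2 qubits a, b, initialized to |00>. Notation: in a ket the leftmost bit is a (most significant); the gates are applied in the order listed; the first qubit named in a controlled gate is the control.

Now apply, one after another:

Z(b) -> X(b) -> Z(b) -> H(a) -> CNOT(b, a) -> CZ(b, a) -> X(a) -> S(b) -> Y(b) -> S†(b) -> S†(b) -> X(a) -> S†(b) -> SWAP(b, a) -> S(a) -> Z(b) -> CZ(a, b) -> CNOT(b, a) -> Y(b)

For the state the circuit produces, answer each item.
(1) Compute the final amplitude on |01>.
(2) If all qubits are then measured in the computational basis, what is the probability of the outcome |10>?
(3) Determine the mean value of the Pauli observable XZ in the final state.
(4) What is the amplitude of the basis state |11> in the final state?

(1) The final state's coefficient on |01> equals -sqrt(2)*I/2.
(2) The probability of measuring |10> is 1/2.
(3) The observable XZ averages to 0.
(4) The final state's coefficient on |11> equals 0.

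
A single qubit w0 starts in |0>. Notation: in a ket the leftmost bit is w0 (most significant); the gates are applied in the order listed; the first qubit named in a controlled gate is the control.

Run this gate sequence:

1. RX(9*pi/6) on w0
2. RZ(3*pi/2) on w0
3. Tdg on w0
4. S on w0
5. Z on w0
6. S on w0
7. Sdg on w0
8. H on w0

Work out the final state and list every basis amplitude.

The resulting statevector has amplitude -I/2 + exp(I*pi/4)/2 on |0>, exp(I*pi/4)/2 + I/2 on |1>.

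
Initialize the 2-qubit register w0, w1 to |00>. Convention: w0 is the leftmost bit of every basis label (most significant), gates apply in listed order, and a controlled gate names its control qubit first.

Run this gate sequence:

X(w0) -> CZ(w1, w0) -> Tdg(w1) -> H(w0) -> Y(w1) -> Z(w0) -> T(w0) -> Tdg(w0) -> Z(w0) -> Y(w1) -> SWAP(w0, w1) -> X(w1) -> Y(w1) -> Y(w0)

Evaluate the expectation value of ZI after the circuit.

The expectation value of ZI is -1.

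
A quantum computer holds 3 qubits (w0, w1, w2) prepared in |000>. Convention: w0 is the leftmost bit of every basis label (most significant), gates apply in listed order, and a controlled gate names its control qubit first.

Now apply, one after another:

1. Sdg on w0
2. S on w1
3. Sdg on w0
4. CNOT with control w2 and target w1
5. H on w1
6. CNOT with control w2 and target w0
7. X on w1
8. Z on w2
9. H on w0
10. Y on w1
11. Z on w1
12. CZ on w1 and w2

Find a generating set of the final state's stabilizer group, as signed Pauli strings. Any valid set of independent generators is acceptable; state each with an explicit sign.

One valid set of independent stabilizer generators is +XII, +IXI, +IIZ (any independent generating set of the same group is equally correct).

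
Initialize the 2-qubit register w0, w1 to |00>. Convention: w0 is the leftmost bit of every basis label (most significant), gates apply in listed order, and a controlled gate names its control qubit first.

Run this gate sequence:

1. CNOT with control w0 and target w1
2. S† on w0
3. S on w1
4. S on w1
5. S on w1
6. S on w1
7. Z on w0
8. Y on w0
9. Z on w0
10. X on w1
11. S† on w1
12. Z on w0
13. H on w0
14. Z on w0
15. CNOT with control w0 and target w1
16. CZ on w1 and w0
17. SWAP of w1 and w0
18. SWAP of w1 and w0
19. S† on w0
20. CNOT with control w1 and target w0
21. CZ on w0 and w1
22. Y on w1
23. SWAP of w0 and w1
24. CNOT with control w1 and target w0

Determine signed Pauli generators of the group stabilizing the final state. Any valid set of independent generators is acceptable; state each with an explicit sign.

One valid set of independent stabilizer generators is +YI, -IZ (any independent generating set of the same group is equally correct). Key observation: gates 3-6 undo each other exactly, leaving only the rest of the circuit to track.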